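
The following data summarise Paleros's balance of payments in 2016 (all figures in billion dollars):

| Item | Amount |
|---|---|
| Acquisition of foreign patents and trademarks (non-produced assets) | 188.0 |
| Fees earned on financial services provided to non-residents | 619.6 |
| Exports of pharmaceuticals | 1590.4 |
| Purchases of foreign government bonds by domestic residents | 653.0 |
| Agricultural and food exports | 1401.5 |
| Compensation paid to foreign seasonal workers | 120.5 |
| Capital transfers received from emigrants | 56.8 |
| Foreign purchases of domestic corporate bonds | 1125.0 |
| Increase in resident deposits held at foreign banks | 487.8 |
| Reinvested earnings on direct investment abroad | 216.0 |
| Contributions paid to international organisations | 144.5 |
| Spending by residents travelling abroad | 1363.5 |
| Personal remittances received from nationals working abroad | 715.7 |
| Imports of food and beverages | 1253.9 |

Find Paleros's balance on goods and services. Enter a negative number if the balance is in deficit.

994.1

Goods: -1253.9 + 1401.5 + 1590.4 = 1738.0
Services: 619.6 - 1363.5 = -743.9
Trade balance = 1738.0 + (-743.9) = 994.1
(Excluded from the trade balance — capital account: acquisition of foreign patents and trademarks (non-produced assets) 188.0, capital transfers received from emigrants 56.8; financial account: purchases of foreign government bonds by domestic residents 653.0, foreign purchases of domestic corporate bonds 1125.0, increase in resident deposits held at foreign banks 487.8; primary income: compensation paid to foreign seasonal workers 120.5, reinvested earnings on direct investment abroad 216.0; secondary income: contributions paid to international organisations 144.5, personal remittances received from nationals working abroad 715.7.)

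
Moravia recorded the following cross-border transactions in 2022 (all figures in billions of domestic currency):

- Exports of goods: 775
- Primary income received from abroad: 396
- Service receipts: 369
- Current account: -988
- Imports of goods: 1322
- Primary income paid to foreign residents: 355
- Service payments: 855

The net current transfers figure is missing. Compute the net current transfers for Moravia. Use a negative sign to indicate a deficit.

Current account = goods balance + services balance + net primary income + net secondary income
Sum of the known components = -992
Net current transfers = CA - (known components) = -988 - (-992) = 4

4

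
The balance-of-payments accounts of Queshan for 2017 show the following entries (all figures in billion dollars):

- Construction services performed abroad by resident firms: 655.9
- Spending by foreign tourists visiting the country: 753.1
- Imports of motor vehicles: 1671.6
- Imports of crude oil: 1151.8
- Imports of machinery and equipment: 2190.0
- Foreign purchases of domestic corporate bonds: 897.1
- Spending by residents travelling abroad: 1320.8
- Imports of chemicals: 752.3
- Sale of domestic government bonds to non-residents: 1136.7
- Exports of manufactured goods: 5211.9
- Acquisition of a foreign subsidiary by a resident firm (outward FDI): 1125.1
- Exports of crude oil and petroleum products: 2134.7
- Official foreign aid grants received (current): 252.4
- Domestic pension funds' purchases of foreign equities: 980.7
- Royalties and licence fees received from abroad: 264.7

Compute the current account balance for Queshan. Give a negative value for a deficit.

Goods: 5211.9 - 1671.6 - 752.3 - 2190.0 + 2134.7 - 1151.8 = 1580.9
Services: -1320.8 + 655.9 + 264.7 + 753.1 = 352.9
Secondary income: 252.4
Current account = 1580.9 + 352.9 + 252.4 = 2186.2
(Excluded from the current account — financial account: foreign purchases of domestic corporate bonds 897.1, sale of domestic government bonds to non-residents 1136.7, acquisition of a foreign subsidiary by a resident firm (outward FDI) 1125.1, domestic pension funds' purchases of foreign equities 980.7.)

2186.2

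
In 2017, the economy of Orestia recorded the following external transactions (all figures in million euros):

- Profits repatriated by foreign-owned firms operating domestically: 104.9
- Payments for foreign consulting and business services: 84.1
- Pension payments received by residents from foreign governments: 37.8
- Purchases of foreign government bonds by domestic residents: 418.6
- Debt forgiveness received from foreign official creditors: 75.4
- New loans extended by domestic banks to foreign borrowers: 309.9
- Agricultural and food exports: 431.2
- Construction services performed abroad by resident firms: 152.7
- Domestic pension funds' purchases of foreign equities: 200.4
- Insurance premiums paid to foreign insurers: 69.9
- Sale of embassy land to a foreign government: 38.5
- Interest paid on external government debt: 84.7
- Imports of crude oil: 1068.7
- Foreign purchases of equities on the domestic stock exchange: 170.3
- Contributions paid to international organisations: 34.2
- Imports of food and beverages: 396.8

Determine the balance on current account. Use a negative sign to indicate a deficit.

-1221.6

Goods: -1068.7 + 431.2 - 396.8 = -1034.3
Services: 152.7 - 84.1 - 69.9 = -1.3
Primary income: -104.9 - 84.7 = -189.6
Secondary income: -34.2 + 37.8 = 3.6
Current account = (-1034.3) + (-1.3) + (-189.6) + 3.6 = -1221.6
(Excluded from the current account — financial account: purchases of foreign government bonds by domestic residents 418.6, new loans extended by domestic banks to foreign borrowers 309.9, domestic pension funds' purchases of foreign equities 200.4, foreign purchases of equities on the domestic stock exchange 170.3; capital account: debt forgiveness received from foreign official creditors 75.4, sale of embassy land to a foreign government 38.5.)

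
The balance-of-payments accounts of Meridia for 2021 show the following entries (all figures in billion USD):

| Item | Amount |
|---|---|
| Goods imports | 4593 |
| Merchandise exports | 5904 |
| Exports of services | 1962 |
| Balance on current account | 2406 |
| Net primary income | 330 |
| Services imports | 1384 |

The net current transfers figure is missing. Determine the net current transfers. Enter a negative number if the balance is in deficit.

Current account = goods balance + services balance + net primary income + net secondary income
Sum of the known components = 2219
Net current transfers = CA - (known components) = 2406 - 2219 = 187

187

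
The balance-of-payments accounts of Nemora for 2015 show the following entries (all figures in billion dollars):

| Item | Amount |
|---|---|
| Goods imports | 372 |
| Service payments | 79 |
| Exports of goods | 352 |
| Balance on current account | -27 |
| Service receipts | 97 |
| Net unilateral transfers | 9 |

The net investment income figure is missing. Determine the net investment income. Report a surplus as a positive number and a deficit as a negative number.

Current account = goods balance + services balance + net primary income + net secondary income
Sum of the known components = 7
Net investment income = CA - (known components) = -27 - 7 = -34

-34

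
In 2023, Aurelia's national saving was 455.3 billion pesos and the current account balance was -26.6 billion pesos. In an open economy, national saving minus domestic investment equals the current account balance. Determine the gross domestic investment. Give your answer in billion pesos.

481.9

S - I = CA (net lending to the rest of the world).
I = S - CA = 455.3 - (-26.6) = 481.9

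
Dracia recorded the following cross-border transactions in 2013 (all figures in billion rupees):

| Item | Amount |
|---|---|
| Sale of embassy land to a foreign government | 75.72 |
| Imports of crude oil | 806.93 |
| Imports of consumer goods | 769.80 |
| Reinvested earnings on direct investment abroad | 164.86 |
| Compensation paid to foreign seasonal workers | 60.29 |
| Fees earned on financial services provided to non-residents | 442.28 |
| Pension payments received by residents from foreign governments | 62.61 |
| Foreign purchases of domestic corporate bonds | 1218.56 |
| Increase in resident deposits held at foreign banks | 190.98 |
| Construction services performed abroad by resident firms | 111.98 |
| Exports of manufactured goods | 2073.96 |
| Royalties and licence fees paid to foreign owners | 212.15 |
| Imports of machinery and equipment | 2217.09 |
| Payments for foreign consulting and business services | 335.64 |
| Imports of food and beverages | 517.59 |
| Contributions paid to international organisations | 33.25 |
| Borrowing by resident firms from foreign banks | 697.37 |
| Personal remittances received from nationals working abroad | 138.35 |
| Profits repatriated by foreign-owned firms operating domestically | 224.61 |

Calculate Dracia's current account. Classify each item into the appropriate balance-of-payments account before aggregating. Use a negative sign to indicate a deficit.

Goods: 2073.96 - 517.59 - 806.93 - 769.80 - 2217.09 = -2237.45
Services: -335.64 + 442.28 - 212.15 + 111.98 = 6.47
Primary income: 164.86 - 224.61 - 60.29 = -120.04
Secondary income: 62.61 + 138.35 - 33.25 = 167.71
Current account = (-2237.45) + 6.47 + (-120.04) + 167.71 = -2183.31
(Excluded from the current account — capital account: sale of embassy land to a foreign government 75.72; financial account: foreign purchases of domestic corporate bonds 1218.56, increase in resident deposits held at foreign banks 190.98, borrowing by resident firms from foreign banks 697.37.)

-2183.31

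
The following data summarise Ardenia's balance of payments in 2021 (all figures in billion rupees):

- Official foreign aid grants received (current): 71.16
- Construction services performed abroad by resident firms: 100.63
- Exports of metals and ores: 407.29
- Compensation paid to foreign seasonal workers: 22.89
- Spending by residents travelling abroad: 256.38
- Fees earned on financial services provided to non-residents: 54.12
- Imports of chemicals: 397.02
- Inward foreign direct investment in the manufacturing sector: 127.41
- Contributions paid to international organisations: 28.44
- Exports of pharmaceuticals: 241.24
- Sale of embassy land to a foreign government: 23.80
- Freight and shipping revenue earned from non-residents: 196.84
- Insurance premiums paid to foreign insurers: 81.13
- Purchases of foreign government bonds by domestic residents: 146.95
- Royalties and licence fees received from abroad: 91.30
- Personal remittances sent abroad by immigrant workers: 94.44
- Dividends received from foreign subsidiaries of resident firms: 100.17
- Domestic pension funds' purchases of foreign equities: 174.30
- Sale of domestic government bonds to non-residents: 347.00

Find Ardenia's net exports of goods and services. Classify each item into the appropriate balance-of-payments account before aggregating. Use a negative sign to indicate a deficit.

Goods: 241.24 + 407.29 - 397.02 = 251.51
Services: -81.13 + 91.30 + 54.12 + 100.63 + 196.84 - 256.38 = 105.38
Trade balance = 251.51 + 105.38 = 356.89
(Excluded from the trade balance — secondary income: official foreign aid grants received (current) 71.16, contributions paid to international organisations 28.44, personal remittances sent abroad by immigrant workers 94.44; primary income: compensation paid to foreign seasonal workers 22.89, dividends received from foreign subsidiaries of resident firms 100.17; financial account: inward foreign direct investment in the manufacturing sector 127.41, purchases of foreign government bonds by domestic residents 146.95, domestic pension funds' purchases of foreign equities 174.30, sale of domestic government bonds to non-residents 347.00; capital account: sale of embassy land to a foreign government 23.80.)

356.89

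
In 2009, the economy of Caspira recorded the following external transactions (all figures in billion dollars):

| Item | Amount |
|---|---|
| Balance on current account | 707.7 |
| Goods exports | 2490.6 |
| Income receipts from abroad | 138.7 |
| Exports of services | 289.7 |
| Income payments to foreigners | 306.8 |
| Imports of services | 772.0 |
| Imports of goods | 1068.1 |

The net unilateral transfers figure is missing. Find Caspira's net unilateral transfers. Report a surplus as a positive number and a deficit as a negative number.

-64.4

Current account = goods balance + services balance + net primary income + net secondary income
Sum of the known components = 772.1
Net unilateral transfers = CA - (known components) = 707.7 - 772.1 = -64.4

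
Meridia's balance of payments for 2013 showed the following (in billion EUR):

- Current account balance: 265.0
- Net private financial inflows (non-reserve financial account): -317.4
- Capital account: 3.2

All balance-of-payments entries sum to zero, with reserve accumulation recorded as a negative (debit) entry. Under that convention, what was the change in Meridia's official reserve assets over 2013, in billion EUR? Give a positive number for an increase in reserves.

Official reserve transactions balance = -(265.0 + 3.2 + (-317.4)) = 49.2
An accumulation of reserves is recorded as a debit (negative entry), so the change in the stock of reserves is the negative of that balance.
Change in official reserves = -(49.2) = -49.2

-49.2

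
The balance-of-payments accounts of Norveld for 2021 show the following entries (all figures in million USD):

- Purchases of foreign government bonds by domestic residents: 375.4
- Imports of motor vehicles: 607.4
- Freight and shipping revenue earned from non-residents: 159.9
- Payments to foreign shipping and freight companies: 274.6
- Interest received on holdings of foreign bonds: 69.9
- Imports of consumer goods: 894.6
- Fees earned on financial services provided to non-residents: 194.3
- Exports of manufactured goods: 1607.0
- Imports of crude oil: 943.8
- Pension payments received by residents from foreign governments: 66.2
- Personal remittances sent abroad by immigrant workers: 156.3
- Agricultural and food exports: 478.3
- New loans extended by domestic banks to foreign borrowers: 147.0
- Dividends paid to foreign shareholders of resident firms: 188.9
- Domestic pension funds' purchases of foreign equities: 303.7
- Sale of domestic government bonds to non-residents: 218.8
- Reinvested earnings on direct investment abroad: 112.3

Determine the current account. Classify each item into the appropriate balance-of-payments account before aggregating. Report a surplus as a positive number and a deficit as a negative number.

Goods: 478.3 - 607.4 - 894.6 + 1607.0 - 943.8 = -360.5
Services: 159.9 - 274.6 + 194.3 = 79.6
Primary income: 112.3 + 69.9 - 188.9 = -6.7
Secondary income: 66.2 - 156.3 = -90.1
Current account = (-360.5) + 79.6 + (-6.7) + (-90.1) = -377.7
(Excluded from the current account — financial account: purchases of foreign government bonds by domestic residents 375.4, new loans extended by domestic banks to foreign borrowers 147.0, domestic pension funds' purchases of foreign equities 303.7, sale of domestic government bonds to non-residents 218.8.)

-377.7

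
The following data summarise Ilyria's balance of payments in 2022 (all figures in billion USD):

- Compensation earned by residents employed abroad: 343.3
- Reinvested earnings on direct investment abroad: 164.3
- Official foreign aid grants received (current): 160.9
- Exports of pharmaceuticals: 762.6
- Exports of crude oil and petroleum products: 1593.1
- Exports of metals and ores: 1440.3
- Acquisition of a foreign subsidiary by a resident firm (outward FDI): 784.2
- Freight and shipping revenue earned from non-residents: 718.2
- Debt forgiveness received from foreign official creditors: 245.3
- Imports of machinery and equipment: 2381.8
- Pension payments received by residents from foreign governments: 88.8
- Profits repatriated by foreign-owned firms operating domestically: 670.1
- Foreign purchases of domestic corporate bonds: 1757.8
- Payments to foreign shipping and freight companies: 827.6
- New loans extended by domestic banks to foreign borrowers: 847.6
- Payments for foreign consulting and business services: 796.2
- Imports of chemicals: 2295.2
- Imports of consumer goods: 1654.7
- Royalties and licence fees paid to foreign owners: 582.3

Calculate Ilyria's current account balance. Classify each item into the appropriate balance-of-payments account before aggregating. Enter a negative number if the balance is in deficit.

-3936.4

Goods: -2381.8 + 1593.1 - 2295.2 + 762.6 + 1440.3 - 1654.7 = -2535.7
Services: -582.3 - 796.2 + 718.2 - 827.6 = -1487.9
Primary income: 164.3 + 343.3 - 670.1 = -162.5
Secondary income: 160.9 + 88.8 = 249.7
Current account = (-2535.7) + (-1487.9) + (-162.5) + 249.7 = -3936.4
(Excluded from the current account — financial account: acquisition of a foreign subsidiary by a resident firm (outward FDI) 784.2, foreign purchases of domestic corporate bonds 1757.8, new loans extended by domestic banks to foreign borrowers 847.6; capital account: debt forgiveness received from foreign official creditors 245.3.)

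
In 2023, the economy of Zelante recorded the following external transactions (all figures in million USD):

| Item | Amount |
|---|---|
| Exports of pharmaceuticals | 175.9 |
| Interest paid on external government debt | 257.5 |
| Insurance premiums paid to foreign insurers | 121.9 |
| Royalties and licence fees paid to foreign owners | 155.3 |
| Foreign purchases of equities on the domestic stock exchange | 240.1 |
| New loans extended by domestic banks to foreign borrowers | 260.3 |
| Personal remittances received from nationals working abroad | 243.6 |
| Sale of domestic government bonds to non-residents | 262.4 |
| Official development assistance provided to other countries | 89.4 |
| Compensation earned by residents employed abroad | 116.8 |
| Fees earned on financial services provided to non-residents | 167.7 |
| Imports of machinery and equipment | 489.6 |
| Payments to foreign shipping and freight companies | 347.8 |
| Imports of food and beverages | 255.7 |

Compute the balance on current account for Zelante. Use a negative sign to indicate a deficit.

-1013.2

Goods: -255.7 - 489.6 + 175.9 = -569.4
Services: -155.3 + 167.7 - 121.9 - 347.8 = -457.3
Primary income: -257.5 + 116.8 = -140.7
Secondary income: 243.6 - 89.4 = 154.2
Current account = (-569.4) + (-457.3) + (-140.7) + 154.2 = -1013.2
(Excluded from the current account — financial account: foreign purchases of equities on the domestic stock exchange 240.1, new loans extended by domestic banks to foreign borrowers 260.3, sale of domestic government bonds to non-residents 262.4.)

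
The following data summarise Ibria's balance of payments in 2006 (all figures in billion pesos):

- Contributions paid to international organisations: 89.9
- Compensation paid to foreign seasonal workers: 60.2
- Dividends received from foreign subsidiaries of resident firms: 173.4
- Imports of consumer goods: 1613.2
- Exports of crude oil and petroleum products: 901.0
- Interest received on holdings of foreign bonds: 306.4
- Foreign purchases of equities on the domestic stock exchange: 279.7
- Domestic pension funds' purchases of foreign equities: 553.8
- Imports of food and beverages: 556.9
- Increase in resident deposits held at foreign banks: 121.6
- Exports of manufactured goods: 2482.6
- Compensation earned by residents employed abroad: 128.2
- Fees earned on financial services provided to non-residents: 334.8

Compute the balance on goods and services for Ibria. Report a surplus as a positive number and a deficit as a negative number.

Goods: -556.9 - 1613.2 + 2482.6 + 901.0 = 1213.5
Services: 334.8
Trade balance = 1213.5 + 334.8 = 1548.3
(Excluded from the trade balance — secondary income: contributions paid to international organisations 89.9; primary income: compensation paid to foreign seasonal workers 60.2, dividends received from foreign subsidiaries of resident firms 173.4, interest received on holdings of foreign bonds 306.4, compensation earned by residents employed abroad 128.2; financial account: foreign purchases of equities on the domestic stock exchange 279.7, domestic pension funds' purchases of foreign equities 553.8, increase in resident deposits held at foreign banks 121.6.)

1548.3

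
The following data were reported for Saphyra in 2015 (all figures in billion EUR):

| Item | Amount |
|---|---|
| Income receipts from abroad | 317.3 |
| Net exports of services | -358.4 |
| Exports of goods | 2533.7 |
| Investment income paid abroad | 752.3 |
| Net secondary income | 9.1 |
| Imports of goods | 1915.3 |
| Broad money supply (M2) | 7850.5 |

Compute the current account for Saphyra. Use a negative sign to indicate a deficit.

Goods balance = 2533.7 - 1915.3 = 618.4
Services balance = -358.4
Trade balance (goods + services) = 618.4 + (-358.4) = 260.0
Net primary income = 317.3 - 752.3 = -435.0
Net secondary income = 9.1
Current account = 260.0 + (-435.0) + 9.1 = -165.9

-165.9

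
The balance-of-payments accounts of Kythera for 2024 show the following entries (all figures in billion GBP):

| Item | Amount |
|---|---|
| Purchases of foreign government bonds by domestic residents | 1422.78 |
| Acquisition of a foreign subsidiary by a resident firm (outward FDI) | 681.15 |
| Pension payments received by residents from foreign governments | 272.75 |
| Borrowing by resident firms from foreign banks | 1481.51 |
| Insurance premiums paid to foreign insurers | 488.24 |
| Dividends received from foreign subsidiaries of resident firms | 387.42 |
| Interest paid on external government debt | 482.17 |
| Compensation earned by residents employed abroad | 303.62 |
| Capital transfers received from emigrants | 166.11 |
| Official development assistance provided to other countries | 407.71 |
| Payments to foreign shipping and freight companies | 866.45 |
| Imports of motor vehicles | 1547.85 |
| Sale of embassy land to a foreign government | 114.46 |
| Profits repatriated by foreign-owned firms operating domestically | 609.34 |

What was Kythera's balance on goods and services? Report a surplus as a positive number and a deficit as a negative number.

Goods: -1547.85
Services: -488.24 - 866.45 = -1354.69
Trade balance = -1547.85 + (-1354.69) = -2902.54
(Excluded from the trade balance — financial account: purchases of foreign government bonds by domestic residents 1422.78, acquisition of a foreign subsidiary by a resident firm (outward FDI) 681.15, borrowing by resident firms from foreign banks 1481.51; secondary income: pension payments received by residents from foreign governments 272.75, official development assistance provided to other countries 407.71; primary income: dividends received from foreign subsidiaries of resident firms 387.42, interest paid on external government debt 482.17, compensation earned by residents employed abroad 303.62, profits repatriated by foreign-owned firms operating domestically 609.34; capital account: capital transfers received from emigrants 166.11, sale of embassy land to a foreign government 114.46.)

-2902.54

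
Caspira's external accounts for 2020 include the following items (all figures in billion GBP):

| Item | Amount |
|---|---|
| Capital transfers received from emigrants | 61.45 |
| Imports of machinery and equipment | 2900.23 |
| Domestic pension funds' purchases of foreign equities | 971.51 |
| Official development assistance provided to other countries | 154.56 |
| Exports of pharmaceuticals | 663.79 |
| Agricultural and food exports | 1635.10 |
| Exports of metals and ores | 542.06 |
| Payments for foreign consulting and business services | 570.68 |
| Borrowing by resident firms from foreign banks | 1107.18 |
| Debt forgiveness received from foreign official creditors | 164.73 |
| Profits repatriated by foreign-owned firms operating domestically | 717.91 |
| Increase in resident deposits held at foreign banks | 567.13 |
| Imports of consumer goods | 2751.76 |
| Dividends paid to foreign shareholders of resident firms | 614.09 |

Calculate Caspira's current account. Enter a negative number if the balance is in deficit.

-4868.28

Goods: 663.79 - 2751.76 + 542.06 + 1635.10 - 2900.23 = -2811.04
Services: -570.68
Primary income: -717.91 - 614.09 = -1332.00
Secondary income: -154.56
Current account = (-2811.04) + (-570.68) + (-1332.00) + (-154.56) = -4868.28
(Excluded from the current account — capital account: capital transfers received from emigrants 61.45, debt forgiveness received from foreign official creditors 164.73; financial account: domestic pension funds' purchases of foreign equities 971.51, borrowing by resident firms from foreign banks 1107.18, increase in resident deposits held at foreign banks 567.13.)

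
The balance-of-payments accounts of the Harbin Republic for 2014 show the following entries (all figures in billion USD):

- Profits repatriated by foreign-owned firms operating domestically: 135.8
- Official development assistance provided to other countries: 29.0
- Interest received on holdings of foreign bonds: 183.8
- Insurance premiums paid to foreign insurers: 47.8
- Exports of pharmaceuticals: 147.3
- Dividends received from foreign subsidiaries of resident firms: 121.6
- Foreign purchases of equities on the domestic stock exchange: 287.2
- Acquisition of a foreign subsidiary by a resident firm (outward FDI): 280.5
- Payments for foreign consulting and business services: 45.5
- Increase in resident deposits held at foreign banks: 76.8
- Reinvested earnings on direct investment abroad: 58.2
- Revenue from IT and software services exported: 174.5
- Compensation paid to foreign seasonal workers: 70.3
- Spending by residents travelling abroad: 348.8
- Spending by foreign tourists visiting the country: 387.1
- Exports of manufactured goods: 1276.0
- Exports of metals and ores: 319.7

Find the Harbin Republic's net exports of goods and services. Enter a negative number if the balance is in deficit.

1862.5

Goods: 319.7 + 147.3 + 1276.0 = 1743.0
Services: -45.5 - 47.8 + 387.1 - 348.8 + 174.5 = 119.5
Trade balance = 1743.0 + 119.5 = 1862.5
(Excluded from the trade balance — primary income: profits repatriated by foreign-owned firms operating domestically 135.8, interest received on holdings of foreign bonds 183.8, dividends received from foreign subsidiaries of resident firms 121.6, reinvested earnings on direct investment abroad 58.2, compensation paid to foreign seasonal workers 70.3; secondary income: official development assistance provided to other countries 29.0; financial account: foreign purchases of equities on the domestic stock exchange 287.2, acquisition of a foreign subsidiary by a resident firm (outward FDI) 280.5, increase in resident deposits held at foreign banks 76.8.)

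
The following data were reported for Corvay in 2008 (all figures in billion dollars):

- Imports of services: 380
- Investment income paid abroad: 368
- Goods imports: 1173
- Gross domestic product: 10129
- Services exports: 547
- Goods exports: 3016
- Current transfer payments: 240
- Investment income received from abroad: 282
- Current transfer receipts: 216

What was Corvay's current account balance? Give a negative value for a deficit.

Goods balance = 3016 - 1173 = 1843
Services balance = 547 - 380 = 167
Trade balance (goods + services) = 1843 + 167 = 2010
Net primary income = 282 - 368 = -86
Net secondary income = 216 - 240 = -24
Current account = 2010 + (-86) + (-24) = 1900

1900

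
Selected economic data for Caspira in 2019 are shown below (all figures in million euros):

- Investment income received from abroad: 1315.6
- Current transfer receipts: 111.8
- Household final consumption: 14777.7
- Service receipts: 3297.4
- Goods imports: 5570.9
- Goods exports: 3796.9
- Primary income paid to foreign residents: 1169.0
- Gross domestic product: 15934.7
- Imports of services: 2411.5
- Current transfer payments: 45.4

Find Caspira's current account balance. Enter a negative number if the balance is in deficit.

-675.1

Goods balance = 3796.9 - 5570.9 = -1774.0
Services balance = 3297.4 - 2411.5 = 885.9
Trade balance (goods + services) = -1774.0 + 885.9 = -888.1
Net primary income = 1315.6 - 1169.0 = 146.6
Net secondary income = 111.8 - 45.4 = 66.4
Current account = -888.1 + 146.6 + 66.4 = -675.1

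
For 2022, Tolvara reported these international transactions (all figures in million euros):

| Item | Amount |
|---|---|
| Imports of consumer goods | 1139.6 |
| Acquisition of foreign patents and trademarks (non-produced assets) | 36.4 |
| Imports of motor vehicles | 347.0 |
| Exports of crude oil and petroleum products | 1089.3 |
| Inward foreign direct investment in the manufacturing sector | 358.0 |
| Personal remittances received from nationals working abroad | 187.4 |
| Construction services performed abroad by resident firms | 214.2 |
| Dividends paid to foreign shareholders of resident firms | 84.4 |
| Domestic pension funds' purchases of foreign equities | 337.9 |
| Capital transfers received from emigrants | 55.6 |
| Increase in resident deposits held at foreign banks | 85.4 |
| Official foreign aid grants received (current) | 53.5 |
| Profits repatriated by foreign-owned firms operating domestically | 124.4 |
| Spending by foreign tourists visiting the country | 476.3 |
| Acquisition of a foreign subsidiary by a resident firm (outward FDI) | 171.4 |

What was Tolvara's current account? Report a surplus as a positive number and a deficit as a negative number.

Goods: -347.0 - 1139.6 + 1089.3 = -397.3
Services: 214.2 + 476.3 = 690.5
Primary income: -84.4 - 124.4 = -208.8
Secondary income: 187.4 + 53.5 = 240.9
Current account = (-397.3) + 690.5 + (-208.8) + 240.9 = 325.3
(Excluded from the current account — capital account: acquisition of foreign patents and trademarks (non-produced assets) 36.4, capital transfers received from emigrants 55.6; financial account: inward foreign direct investment in the manufacturing sector 358.0, domestic pension funds' purchases of foreign equities 337.9, increase in resident deposits held at foreign banks 85.4, acquisition of a foreign subsidiary by a resident firm (outward FDI) 171.4.)

325.3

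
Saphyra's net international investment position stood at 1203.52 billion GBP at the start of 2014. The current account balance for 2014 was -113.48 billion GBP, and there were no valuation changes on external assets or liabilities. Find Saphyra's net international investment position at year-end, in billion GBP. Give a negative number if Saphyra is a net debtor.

With no valuation effects, change in NIIP = current account = -113.48
End-of-year NIIP = 1203.52 + (-113.48) = 1090.04

1090.04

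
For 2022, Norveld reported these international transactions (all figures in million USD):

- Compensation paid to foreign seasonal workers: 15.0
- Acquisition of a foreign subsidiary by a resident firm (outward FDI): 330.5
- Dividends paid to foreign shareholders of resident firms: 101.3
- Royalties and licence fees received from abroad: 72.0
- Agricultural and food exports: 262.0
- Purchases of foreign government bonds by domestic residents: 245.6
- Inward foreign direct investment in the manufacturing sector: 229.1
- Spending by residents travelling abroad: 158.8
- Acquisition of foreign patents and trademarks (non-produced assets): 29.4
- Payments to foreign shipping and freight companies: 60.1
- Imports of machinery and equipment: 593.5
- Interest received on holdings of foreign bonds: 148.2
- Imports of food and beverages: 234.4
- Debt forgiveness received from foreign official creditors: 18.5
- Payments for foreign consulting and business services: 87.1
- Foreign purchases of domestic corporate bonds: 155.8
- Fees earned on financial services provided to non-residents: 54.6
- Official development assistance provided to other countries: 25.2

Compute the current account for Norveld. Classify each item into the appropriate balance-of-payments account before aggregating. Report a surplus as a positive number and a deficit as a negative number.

-738.6

Goods: 262.0 - 234.4 - 593.5 = -565.9
Services: -60.1 + 72.0 - 87.1 + 54.6 - 158.8 = -179.4
Primary income: -101.3 + 148.2 - 15.0 = 31.9
Secondary income: -25.2
Current account = (-565.9) + (-179.4) + 31.9 + (-25.2) = -738.6
(Excluded from the current account — financial account: acquisition of a foreign subsidiary by a resident firm (outward FDI) 330.5, purchases of foreign government bonds by domestic residents 245.6, inward foreign direct investment in the manufacturing sector 229.1, foreign purchases of domestic corporate bonds 155.8; capital account: acquisition of foreign patents and trademarks (non-produced assets) 29.4, debt forgiveness received from foreign official creditors 18.5.)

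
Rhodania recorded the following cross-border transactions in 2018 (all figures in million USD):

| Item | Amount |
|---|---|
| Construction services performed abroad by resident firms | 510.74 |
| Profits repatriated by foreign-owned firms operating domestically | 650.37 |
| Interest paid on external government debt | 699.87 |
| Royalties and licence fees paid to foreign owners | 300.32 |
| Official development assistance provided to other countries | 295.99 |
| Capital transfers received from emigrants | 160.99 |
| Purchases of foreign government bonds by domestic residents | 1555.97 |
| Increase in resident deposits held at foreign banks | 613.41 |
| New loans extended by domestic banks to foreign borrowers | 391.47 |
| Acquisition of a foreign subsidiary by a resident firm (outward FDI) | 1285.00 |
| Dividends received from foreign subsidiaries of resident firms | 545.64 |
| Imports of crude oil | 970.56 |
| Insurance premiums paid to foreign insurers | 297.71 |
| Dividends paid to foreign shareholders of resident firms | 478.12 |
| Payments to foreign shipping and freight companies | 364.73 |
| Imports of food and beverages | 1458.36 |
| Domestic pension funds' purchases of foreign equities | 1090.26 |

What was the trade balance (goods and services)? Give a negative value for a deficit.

Goods: -970.56 - 1458.36 = -2428.92
Services: 510.74 - 364.73 - 297.71 - 300.32 = -452.02
Trade balance = -2428.92 + (-452.02) = -2880.94
(Excluded from the trade balance — primary income: profits repatriated by foreign-owned firms operating domestically 650.37, interest paid on external government debt 699.87, dividends received from foreign subsidiaries of resident firms 545.64, dividends paid to foreign shareholders of resident firms 478.12; secondary income: official development assistance provided to other countries 295.99; capital account: capital transfers received from emigrants 160.99; financial account: purchases of foreign government bonds by domestic residents 1555.97, increase in resident deposits held at foreign banks 613.41, new loans extended by domestic banks to foreign borrowers 391.47, acquisition of a foreign subsidiary by a resident firm (outward FDI) 1285.00, domestic pension funds' purchases of foreign equities 1090.26.)

-2880.94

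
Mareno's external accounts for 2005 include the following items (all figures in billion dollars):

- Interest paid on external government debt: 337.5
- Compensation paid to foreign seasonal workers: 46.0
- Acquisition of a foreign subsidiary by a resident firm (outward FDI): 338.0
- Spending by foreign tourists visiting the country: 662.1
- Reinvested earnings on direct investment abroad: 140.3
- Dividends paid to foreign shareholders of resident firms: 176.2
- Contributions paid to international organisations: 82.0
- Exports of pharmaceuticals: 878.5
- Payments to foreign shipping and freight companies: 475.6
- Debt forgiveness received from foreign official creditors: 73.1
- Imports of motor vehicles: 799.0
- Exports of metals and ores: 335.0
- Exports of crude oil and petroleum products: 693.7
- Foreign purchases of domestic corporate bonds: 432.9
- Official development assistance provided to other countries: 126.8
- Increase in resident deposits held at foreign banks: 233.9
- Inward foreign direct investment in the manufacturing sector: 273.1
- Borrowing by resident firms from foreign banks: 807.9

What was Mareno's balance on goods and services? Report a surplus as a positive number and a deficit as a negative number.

Goods: 335.0 + 693.7 + 878.5 - 799.0 = 1108.2
Services: 662.1 - 475.6 = 186.5
Trade balance = 1108.2 + 186.5 = 1294.7
(Excluded from the trade balance — primary income: interest paid on external government debt 337.5, compensation paid to foreign seasonal workers 46.0, reinvested earnings on direct investment abroad 140.3, dividends paid to foreign shareholders of resident firms 176.2; financial account: acquisition of a foreign subsidiary by a resident firm (outward FDI) 338.0, foreign purchases of domestic corporate bonds 432.9, increase in resident deposits held at foreign banks 233.9, inward foreign direct investment in the manufacturing sector 273.1, borrowing by resident firms from foreign banks 807.9; secondary income: contributions paid to international organisations 82.0, official development assistance provided to other countries 126.8; capital account: debt forgiveness received from foreign official creditors 73.1.)

1294.7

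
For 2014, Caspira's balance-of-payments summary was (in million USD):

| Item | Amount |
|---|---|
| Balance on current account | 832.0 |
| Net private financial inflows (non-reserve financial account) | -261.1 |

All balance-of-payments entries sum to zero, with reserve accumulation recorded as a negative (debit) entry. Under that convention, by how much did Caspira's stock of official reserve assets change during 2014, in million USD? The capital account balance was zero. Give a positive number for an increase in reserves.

Official reserve transactions balance = -(832.0 + (-261.1)) = -570.9
An accumulation of reserves is recorded as a debit (negative entry), so the change in the stock of reserves is the negative of that balance.
Change in official reserves = -(-570.9) = 570.9

570.9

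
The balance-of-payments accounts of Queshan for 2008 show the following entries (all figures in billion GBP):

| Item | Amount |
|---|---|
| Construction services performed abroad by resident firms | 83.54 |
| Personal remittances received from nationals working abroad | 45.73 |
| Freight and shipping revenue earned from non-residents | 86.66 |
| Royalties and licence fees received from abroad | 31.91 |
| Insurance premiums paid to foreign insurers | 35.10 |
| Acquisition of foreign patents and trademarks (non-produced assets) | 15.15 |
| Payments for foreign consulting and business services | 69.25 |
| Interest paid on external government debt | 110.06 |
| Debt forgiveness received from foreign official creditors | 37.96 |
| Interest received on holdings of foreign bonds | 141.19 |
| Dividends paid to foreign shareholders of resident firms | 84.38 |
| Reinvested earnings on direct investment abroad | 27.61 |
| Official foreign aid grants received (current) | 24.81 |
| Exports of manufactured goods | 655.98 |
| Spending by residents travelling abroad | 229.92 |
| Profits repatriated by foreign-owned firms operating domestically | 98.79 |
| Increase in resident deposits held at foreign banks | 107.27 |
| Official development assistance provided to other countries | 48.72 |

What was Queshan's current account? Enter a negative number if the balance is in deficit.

421.21

Goods: 655.98
Services: 83.54 + 31.91 + 86.66 - 69.25 - 229.92 - 35.10 = -132.16
Primary income: 27.61 - 84.38 - 110.06 + 141.19 - 98.79 = -124.43
Secondary income: 24.81 + 45.73 - 48.72 = 21.82
Current account = 655.98 + (-132.16) + (-124.43) + 21.82 = 421.21
(Excluded from the current account — capital account: acquisition of foreign patents and trademarks (non-produced assets) 15.15, debt forgiveness received from foreign official creditors 37.96; financial account: increase in resident deposits held at foreign banks 107.27.)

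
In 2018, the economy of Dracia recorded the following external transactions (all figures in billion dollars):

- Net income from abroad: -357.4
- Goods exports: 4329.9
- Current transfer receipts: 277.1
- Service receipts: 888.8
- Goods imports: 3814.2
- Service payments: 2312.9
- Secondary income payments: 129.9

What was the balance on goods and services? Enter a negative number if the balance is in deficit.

Goods balance = 4329.9 - 3814.2 = 515.7
Services balance = 888.8 - 2312.9 = -1424.1
Trade balance (goods + services) = 515.7 + (-1424.1) = -908.4

-908.4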